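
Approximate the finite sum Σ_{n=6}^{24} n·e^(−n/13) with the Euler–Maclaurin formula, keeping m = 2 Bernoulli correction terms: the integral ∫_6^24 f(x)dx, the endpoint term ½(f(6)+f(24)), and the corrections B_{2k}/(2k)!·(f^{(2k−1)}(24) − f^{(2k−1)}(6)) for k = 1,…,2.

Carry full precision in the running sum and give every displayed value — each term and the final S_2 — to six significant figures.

The integral term ∫_6^24 x·e^(−x/13) dx = 79.7648.
Boundary: ½(f(6) + f(24)) = ½(3.78188 + 3.78823) = 3.78506.
So far: 83.5499.
k=1: B_{2}/(2)! × [f^{(1)}(24) − f^{(1)}(6)] = 1/12 × (-0.133560 − 0.339399) = -0.0394132.
Partial sum through k=1: 83.5105.
k=2: B_{4}/(4)! × [f^{(3)}(24) − f^{(3)}(6)] = −1/720 × (0.00107767 − 0.00946761) = 1.16527e-05.

S_2 ≈ 83.5105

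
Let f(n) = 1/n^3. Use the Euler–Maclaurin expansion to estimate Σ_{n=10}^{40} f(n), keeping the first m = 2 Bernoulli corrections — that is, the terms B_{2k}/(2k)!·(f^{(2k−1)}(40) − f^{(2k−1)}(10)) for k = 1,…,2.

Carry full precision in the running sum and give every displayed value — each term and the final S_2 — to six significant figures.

S_2 ≈ 0.00522013

The integral term ∫_10^40 1/x^3 dx = 0.00468750.
Boundary: ½(f(10) + f(40)) = ½(0.00100000 + 1.56250e-05) = 0.000507813.
So far: 0.00519531.
Correction k=1: B_{2}/2! · (f^{(1)}(40) − f^{(1)}(10)) = 1/12 · (-1.17187e-06 − (-0.000300000)) = 2.49023e-05.
Running total after k=1: 0.00522021.
Correction k=2: B_{4}/4! · (f^{(3)}(40) − f^{(3)}(10)) = −1/720 · (-1.46484e-08 − (-6.00000e-05)) = -8.33130e-08.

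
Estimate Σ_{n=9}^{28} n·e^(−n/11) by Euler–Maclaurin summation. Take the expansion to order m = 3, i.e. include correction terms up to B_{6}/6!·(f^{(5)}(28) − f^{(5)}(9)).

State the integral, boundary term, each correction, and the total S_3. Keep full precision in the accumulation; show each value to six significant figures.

Integral: ∫_9^28 x·e^(−x/11) dx = 63.4217.
½[f(9) + f(28)] = ½[3.97110 + 2.19625] = 3.08367.
Integral + boundary = 66.5053.
Order-1 term: 1/12 · (-0.121221 − 0.0802242) = -0.0167871.
Running total after k=1: 66.4885.
Order-2 term: −1/720 · (0.000294656 − 0.00795612) = 1.06409e-05.
Running total after k=2: 66.4886.
Order-3 term: 1/30240 · (1.31499e-05 − 0.000126027) = -3.73270e-09.

S_3 ≈ 66.4886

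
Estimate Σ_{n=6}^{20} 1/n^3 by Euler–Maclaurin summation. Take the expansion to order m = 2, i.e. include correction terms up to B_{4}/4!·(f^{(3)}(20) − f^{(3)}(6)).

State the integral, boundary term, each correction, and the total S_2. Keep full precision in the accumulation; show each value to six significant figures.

S_2 ≈ 0.0152058

Integral: ∫_6^20 1/x^3 dx = 0.0126389.
Boundary: ½(f(6) + f(20)) = ½(0.00462963 + 0.000125000) = 0.00237731.
Running total after boundary: 0.0150162.
Correction k=1: B_{2}/2! · (f^{(1)}(20) − f^{(1)}(6)) = 1/12 · (-1.87500e-05 − (-0.00231481)) = 0.000191339.
Partial sum through k=1: 0.0152075.
Correction k=2: B_{4}/4! · (f^{(3)}(20) − f^{(3)}(6)) = −1/720 · (-9.37500e-07 − (-0.00128601)) = -1.78482e-06.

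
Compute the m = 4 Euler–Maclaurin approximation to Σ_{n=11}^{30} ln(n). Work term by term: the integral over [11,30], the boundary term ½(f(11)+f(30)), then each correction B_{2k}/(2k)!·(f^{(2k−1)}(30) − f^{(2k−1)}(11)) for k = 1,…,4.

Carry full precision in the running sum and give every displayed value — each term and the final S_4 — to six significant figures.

Integral: ∫_11^30 ln(x) dx = 56.6591.
Boundary: ½(f(11) + f(30)) = ½(2.39790 + 3.40120) = 2.89955.
So far: 59.5586.
Correction k=1: B_{2}/2! · (f^{(1)}(30) − f^{(1)}(11)) = 1/12 · (0.0333333 − 0.0909091) = -0.00479798.
Partial sum through k=1: 59.5538.
Correction k=2: B_{4}/4! · (f^{(3)}(30) − f^{(3)}(11)) = −1/720 · (7.40741e-05 − 0.00150263) = 1.98410e-06.
Partial sum through k=2: 59.5538.
Correction k=3: B_{6}/6! · (f^{(5)}(30) − f^{(5)}(11)) = 1/30240 · (9.87654e-07 − 0.000149021) = -4.89529e-09.
Partial sum through k=3: 59.5538.
Correction k=4: B_{8}/8! · (f^{(7)}(30) − f^{(7)}(11)) = −1/1209600 · (3.29218e-08 − 3.69474e-05) = 3.05179e-11.

S_4 ≈ 59.5538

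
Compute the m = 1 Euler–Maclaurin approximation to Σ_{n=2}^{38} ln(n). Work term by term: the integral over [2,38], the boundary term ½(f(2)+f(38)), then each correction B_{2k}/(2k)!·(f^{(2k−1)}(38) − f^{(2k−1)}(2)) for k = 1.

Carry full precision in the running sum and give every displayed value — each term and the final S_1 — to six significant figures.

Integral: ∫_2^38 ln(x) dx = 100.842.
½[f(2) + f(38)] = ½[0.693147 + 3.63759] = 2.16537.
Integral + boundary = 103.007.
Order-1 term: 1/12 · (0.0263158 − 0.500000) = -0.0394737.

S_1 ≈ 102.968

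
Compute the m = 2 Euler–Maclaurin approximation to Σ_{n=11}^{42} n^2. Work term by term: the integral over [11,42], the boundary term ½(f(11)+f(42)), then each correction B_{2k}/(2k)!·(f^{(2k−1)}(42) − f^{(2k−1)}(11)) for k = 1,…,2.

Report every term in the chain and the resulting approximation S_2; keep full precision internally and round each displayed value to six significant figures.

S_2 ≈ 25200.0

The integral term ∫_11^42 x^2 dx = 24252.3.
Boundary: ½(f(11) + f(42)) = ½(121.000 + 1764.00) = 942.500.
Integral + boundary = 25194.8.
Order-1 term: 1/12 · (84.0000 − 22.0000) = 5.16667.
Partial sum through k=1: 25200.0.
Order-2 term: −1/720 · (0.00000 − 0.00000) = 0.00000.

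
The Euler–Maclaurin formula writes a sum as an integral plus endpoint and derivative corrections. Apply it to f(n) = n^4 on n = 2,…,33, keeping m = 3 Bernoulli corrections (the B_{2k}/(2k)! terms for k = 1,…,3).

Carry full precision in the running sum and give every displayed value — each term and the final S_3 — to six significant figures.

Integral: ∫_2^33 x^4 dx = 7.82707e+06.
Endpoint term: (f(2) + f(33))/2 = (16.0000 + 1.18592e+06)/2 = 592968.
Integral + boundary = 8.42004e+06.
Correction k=1: B_{2}/2! · (f^{(1)}(33) − f^{(1)}(2)) = 1/12 · (143748 − 32.0000) = 11976.3.
Partial sum through k=1: 8.43202e+06.
Correction k=2: B_{4}/4! · (f^{(3)}(33) − f^{(3)}(2)) = −1/720 · (792.000 − 48.0000) = -1.03333.
Partial sum through k=2: 8.43202e+06.
Correction k=3: B_{6}/6! · (f^{(5)}(33) − f^{(5)}(2)) = 1/30240 · (0.00000 − 0.00000) = 0.00000.

S_3 ≈ 8.43202e+06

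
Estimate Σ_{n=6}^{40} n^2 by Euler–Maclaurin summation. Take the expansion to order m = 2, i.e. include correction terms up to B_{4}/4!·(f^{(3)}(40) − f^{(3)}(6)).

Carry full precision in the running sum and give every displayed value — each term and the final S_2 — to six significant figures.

The integral term ∫_6^40 x^2 dx = 21261.3.
Boundary: ½(f(6) + f(40)) = ½(36.0000 + 1600.00) = 818.000.
Running total after boundary: 22079.3.
Order-1 term: 1/12 · (80.0000 − 12.0000) = 5.66667.
Partial sum through k=1: 22085.0.
Order-2 term: −1/720 · (0.00000 − 0.00000) = 0.00000.

S_2 ≈ 22085.0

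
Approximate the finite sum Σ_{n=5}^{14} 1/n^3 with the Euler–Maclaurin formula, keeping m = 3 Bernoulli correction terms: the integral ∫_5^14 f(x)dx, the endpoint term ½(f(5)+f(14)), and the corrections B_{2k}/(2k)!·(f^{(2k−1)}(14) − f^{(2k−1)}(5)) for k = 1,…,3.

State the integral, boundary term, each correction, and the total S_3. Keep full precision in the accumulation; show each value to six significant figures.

S_3 ≈ 0.0220196

Integral: ∫_5^14 1/x^3 dx = 0.0174490.
Endpoint term: (f(5) + f(14))/2 = (0.00800000 + 0.000364431)/2 = 0.00418222.
So far: 0.0216312.
k=1: B_{2}/(2)! × [f^{(1)}(14) − f^{(1)}(5)] = 1/12 × (-7.80925e-05 − (-0.00480000)) = 0.000393492.
Running total after k=1: 0.0220247.
k=2: B_{4}/(4)! × [f^{(3)}(14) − f^{(3)}(5)] = −1/720 × (-7.96862e-06 − (-0.00384000)) = -5.32227e-06.
Running total after k=2: 0.0220194.
k=3: B_{6}/(6)! × [f^{(5)}(14) − f^{(5)}(5)] = 1/30240 × (-1.70756e-06 − (-0.00645120)) = 2.13277e-07.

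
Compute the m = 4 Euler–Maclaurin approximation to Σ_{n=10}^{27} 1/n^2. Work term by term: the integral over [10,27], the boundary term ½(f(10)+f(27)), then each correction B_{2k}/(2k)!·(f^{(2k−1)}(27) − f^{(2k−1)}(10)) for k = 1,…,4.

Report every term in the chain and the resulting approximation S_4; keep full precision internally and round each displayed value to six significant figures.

S_4 ≈ 0.0688067

The integral term ∫_10^27 1/x^2 dx = 0.0629630.
½[f(10) + f(27)] = ½[0.0100000 + 0.00137174] = 0.00568587.
Running total after boundary: 0.0686488.
Correction k=1: B_{2}/2! · (f^{(1)}(27) − f^{(1)}(10)) = 1/12 · (-0.000101611 − (-0.00200000)) = 0.000158199.
Partial sum through k=1: 0.0688070.
Correction k=2: B_{4}/4! · (f^{(3)}(27) − f^{(3)}(10)) = −1/720 · (-1.67260e-06 − (-0.000240000)) = -3.31010e-07.
Partial sum through k=2: 0.0688067.
Correction k=3: B_{6}/6! · (f^{(5)}(27) − f^{(5)}(10)) = 1/30240 · (-6.88313e-08 − (-7.20000e-05)) = 2.37868e-09.
Partial sum through k=3: 0.0688067.
Correction k=4: B_{8}/8! · (f^{(7)}(27) − f^{(7)}(10)) = −1/1209600 · (-5.28745e-09 − (-4.03200e-05)) = -3.33290e-11.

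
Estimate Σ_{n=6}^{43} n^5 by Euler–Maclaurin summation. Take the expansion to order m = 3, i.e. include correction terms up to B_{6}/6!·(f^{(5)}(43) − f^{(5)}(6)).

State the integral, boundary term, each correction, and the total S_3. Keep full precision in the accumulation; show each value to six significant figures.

S_3 ≈ 1.12848e+09

Integral: ∫_6^43 x^5 dx = 1.05355e+09.
½[f(6) + f(43)] = ½[7776.00 + 1.47008e+08] = 7.35081e+07.
Running total after boundary: 1.12706e+09.
k=1: B_{2}/(2)! × [f^{(1)}(43) − f^{(1)}(6)] = 1/12 × (1.70940e+07 − 6480.00) = 1.42396e+06.
Running total after k=1: 1.12848e+09.
k=2: B_{4}/(4)! × [f^{(3)}(43) − f^{(3)}(6)] = −1/720 × (110940 − 2160.00) = -151.083.
Running total after k=2: 1.12848e+09.
k=3: B_{6}/(6)! × [f^{(5)}(43) − f^{(5)}(6)] = 1/30240 × (120.000 − 120.000) = 0.00000.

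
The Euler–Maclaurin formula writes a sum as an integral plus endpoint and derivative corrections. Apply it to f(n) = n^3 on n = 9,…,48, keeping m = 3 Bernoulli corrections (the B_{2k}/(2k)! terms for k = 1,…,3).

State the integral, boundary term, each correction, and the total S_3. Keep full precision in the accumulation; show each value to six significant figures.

The integral term ∫_9^48 x^3 dx = 1.32546e+06.
Endpoint term: (f(9) + f(48))/2 = (729.000 + 110592)/2 = 55660.5.
Running total after boundary: 1.38112e+06.
Correction k=1: B_{2}/2! · (f^{(1)}(48) − f^{(1)}(9)) = 1/12 · (6912.00 − 243.000) = 555.750.
After k=1: 1.38168e+06.
Correction k=2: B_{4}/4! · (f^{(3)}(48) − f^{(3)}(9)) = −1/720 · (6.00000 − 6.00000) = 0.00000.
After k=2: 1.38168e+06.
Correction k=3: B_{6}/6! · (f^{(5)}(48) − f^{(5)}(9)) = 1/30240 · (0.00000 − 0.00000) = 0.00000.

S_3 ≈ 1.38168e+06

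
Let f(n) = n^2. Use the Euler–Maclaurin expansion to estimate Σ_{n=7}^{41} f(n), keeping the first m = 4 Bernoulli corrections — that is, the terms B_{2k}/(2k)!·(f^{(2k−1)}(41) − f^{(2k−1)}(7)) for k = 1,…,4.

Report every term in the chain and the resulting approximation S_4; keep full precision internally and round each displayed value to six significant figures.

The integral term ∫_7^41 x^2 dx = 22859.3.
½[f(7) + f(41)] = ½[49.0000 + 1681.00] = 865.000.
Running total after boundary: 23724.3.
Order-1 term: 1/12 · (82.0000 − 14.0000) = 5.66667.
Partial sum through k=1: 23730.0.
Order-2 term: −1/720 · (0.00000 − 0.00000) = 0.00000.
Partial sum through k=2: 23730.0.
Order-3 term: 1/30240 · (0.00000 − 0.00000) = 0.00000.
Partial sum through k=3: 23730.0.
Order-4 term: −1/1209600 · (0.00000 − 0.00000) = 0.00000.

S_4 ≈ 23730.0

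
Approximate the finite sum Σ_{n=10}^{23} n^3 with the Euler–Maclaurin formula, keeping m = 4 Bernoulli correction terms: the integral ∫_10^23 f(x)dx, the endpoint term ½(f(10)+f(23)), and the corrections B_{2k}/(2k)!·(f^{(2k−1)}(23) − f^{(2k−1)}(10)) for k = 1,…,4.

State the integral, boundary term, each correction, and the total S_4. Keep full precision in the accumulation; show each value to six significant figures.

S_4 ≈ 74151.0

The integral term ∫_10^23 x^3 dx = 67460.2.
Boundary: ½(f(10) + f(23)) = ½(1000.00 + 12167.0) = 6583.50.
So far: 74043.8.
Order-1 term: 1/12 · (1587.00 − 300.000) = 107.250.
Partial sum through k=1: 74151.0.
Order-2 term: −1/720 · (6.00000 − 6.00000) = 0.00000.
Partial sum through k=2: 74151.0.
Order-3 term: 1/30240 · (0.00000 − 0.00000) = 0.00000.
Partial sum through k=3: 74151.0.
Order-4 term: −1/1209600 · (0.00000 − 0.00000) = 0.00000.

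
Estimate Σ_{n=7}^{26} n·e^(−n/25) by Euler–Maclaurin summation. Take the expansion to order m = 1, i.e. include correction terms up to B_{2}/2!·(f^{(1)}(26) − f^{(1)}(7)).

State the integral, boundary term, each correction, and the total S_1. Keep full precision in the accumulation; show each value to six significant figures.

S_1 ≈ 161.166

Integral: ∫_7^26 x·e^(−x/25) dx = 153.972.
½[f(7) + f(26)] = ½[5.29049 + 9.18982] = 7.24015.
So far: 161.212.
Order-1 term: 1/12 · (-0.0141382 − 0.544164) = -0.0465252.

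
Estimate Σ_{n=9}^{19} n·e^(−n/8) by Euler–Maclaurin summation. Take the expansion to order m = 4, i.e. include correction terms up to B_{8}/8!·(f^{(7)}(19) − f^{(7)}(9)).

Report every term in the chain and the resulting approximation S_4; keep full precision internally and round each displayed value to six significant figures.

S_4 ≈ 26.3989

The integral term ∫_9^19 x·e^(−x/8) dx = 24.0616.
Endpoint term: (f(9) + f(19))/2 = (2.92187 + 1.76728)/2 = 2.34457.
Integral + boundary = 26.4062.
Order-1 term: 1/12 · (-0.127895 − (-0.0405816)) = -0.00727611.
After k=1: 26.3989.
Order-2 term: −1/720 · (0.000908345 − 0.00951130) = 1.19486e-05.
After k=2: 26.3989.
Order-3 term: 1/30240 · (5.96101e-05 − 0.000307136) = -8.18537e-09.
After k=3: 26.3989.
Order-4 term: −1/1209600 · (1.64105e-06 − 7.27590e-06) = 4.65844e-12.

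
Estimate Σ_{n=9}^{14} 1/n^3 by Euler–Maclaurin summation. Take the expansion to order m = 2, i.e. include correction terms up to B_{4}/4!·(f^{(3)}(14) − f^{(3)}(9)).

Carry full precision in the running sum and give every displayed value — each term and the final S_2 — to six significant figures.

∫_9^14 1/x^3 dx evaluates to 0.00362182.
Endpoint term: (f(9) + f(14))/2 = (0.00137174 + 0.000364431)/2 = 0.000868087.
Running total after boundary: 0.00448991.
k=1: B_{2}/(2)! × [f^{(1)}(14) − f^{(1)}(9)] = 1/12 × (-7.80925e-05 − (-0.000457247)) = 3.15962e-05.
Partial sum through k=1: 0.00452150.
k=2: B_{4}/(4)! × [f^{(3)}(14) − f^{(3)}(9)] = −1/720 × (-7.96862e-06 − (-0.000112901)) = -1.45739e-07.

S_2 ≈ 0.00452136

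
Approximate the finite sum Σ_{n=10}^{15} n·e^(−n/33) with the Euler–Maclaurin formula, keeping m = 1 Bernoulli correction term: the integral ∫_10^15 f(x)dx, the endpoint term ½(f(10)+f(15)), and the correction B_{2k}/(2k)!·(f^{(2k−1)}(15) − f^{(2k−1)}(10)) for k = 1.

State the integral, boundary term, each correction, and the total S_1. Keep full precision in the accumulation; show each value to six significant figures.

S_1 ≈ 51.0572

Integral: ∫_10^15 x·e^(−x/33) dx = 42.6179.
Boundary: ½(f(10) + f(15)) = ½(7.38577 + 9.52105) = 8.45341.
Integral + boundary = 51.0713.
Order-1 term: 1/12 · (0.346220 − 0.514766) = -0.0140455.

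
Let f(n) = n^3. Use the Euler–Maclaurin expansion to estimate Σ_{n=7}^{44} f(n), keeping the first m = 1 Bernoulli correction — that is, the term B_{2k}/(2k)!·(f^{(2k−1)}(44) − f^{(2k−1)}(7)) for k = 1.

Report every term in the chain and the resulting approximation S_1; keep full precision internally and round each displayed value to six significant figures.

S_1 ≈ 979659

Integral: ∫_7^44 x^3 dx = 936424.
Boundary: ½(f(7) + f(44)) = ½(343.000 + 85184.0) = 42763.5.
Running total after boundary: 979187.
k=1: B_{2}/(2)! × [f^{(1)}(44) − f^{(1)}(7)] = 1/12 × (5808.00 − 147.000) = 471.750.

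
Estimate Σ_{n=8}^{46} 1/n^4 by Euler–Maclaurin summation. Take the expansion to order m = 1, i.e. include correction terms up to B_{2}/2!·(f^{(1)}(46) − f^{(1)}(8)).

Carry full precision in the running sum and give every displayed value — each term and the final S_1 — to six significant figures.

S_1 ≈ 0.000779970

Integral: ∫_8^46 1/x^4 dx = 0.000647617.
½[f(8) + f(46)] = ½[0.000244141 + 2.23341e-07] = 0.000122182.
Integral + boundary = 0.000769799.
Correction k=1: B_{2}/2! · (f^{(1)}(46) − f^{(1)}(8)) = 1/12 · (-1.94210e-08 − (-0.000122070)) = 1.01709e-05.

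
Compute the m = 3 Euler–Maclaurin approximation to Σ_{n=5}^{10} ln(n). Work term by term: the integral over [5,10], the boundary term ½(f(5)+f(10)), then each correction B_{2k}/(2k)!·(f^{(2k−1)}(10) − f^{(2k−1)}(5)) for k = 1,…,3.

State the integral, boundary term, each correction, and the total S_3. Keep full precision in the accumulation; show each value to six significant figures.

Integral: ∫_5^10 ln(x) dx = 9.97866.
Endpoint term: (f(5) + f(10))/2 = (1.60944 + 2.30259)/2 = 1.95601.
So far: 11.9347.
k=1: B_{2}/(2)! × [f^{(1)}(10) − f^{(1)}(5)] = 1/12 × (0.100000 − 0.200000) = -0.00833333.
Partial sum through k=1: 11.9263.
k=2: B_{4}/(4)! × [f^{(3)}(10) − f^{(3)}(5)] = −1/720 × (0.00200000 − 0.0160000) = 1.94444e-05.
Partial sum through k=2: 11.9264.
k=3: B_{6}/(6)! × [f^{(5)}(10) − f^{(5)}(5)] = 1/30240 × (0.000240000 − 0.00768000) = -2.46032e-07.

S_3 ≈ 11.9264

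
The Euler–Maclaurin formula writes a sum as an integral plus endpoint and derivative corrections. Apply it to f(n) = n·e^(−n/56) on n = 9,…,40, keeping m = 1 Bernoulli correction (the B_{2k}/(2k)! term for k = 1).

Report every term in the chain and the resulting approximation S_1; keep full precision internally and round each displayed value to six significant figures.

∫_9^40 x·e^(−x/56) dx evaluates to 467.813.
½[f(9) + f(40)] = ½[7.66382 + 19.5817] = 13.6227.
Integral + boundary = 481.435.
Order-1 term: 1/12 · (0.139869 − 0.714681) = -0.0479010.

S_1 ≈ 481.387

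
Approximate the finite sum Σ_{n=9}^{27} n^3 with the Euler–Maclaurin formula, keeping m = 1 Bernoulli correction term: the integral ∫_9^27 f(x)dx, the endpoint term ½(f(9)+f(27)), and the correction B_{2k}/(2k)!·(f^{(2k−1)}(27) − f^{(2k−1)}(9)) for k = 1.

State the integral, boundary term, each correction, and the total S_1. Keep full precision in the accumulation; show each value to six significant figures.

The integral term ∫_9^27 x^3 dx = 131220.
Boundary: ½(f(9) + f(27)) = ½(729.000 + 19683.0) = 10206.0.
Running total after boundary: 141426.
Order-1 term: 1/12 · (2187.00 − 243.000) = 162.000.

S_1 ≈ 141588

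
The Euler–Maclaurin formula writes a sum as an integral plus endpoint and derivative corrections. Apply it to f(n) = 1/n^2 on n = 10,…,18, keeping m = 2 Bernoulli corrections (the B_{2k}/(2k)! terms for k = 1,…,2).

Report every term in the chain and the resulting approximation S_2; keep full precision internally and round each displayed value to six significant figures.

Integral: ∫_10^18 1/x^2 dx = 0.0444444.
½[f(10) + f(18)] = ½[0.0100000 + 0.00308642] = 0.00654321.
Running total after boundary: 0.0509877.
Order-1 term: 1/12 · (-0.000342936 − (-0.00200000)) = 0.000138089.
After k=1: 0.0511257.
Order-2 term: −1/720 · (-1.27013e-05 − (-0.000240000)) = -3.15693e-07.

S_2 ≈ 0.0511254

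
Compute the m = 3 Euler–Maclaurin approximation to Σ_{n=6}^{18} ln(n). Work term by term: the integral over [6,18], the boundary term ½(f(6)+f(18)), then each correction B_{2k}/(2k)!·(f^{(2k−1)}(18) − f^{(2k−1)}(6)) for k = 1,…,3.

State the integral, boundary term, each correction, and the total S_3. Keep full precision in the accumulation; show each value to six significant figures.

S_3 ≈ 31.6080

The integral term ∫_6^18 ln(x) dx = 29.2761.
Boundary: ½(f(6) + f(18)) = ½(1.79176 + 2.89037) = 2.34107.
Running total after boundary: 31.6172.
Order-1 term: 1/12 · (0.0555556 − 0.166667) = -0.00925926.
Running total after k=1: 31.6079.
Order-2 term: −1/720 · (0.000342936 − 0.00925926) = 1.23838e-05.
Running total after k=2: 31.6080.
Order-3 term: 1/30240 · (1.27013e-05 − 0.00308642) = -1.01644e-07.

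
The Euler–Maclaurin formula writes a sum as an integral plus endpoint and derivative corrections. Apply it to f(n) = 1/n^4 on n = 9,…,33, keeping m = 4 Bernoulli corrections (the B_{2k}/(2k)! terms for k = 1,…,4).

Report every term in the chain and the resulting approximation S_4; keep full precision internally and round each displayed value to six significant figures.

The integral term ∫_9^33 1/x^4 dx = 0.000447972.
Boundary: ½(f(9) + f(33)) = ½(0.000152416 + 8.43226e-07) = 7.66295e-05.
Running total after boundary: 0.000524601.
Correction k=1: B_{2}/2! · (f^{(1)}(33) − f^{(1)}(9)) = 1/12 · (-1.02209e-07 − (-6.77404e-05)) = 5.63651e-06.
Running total after k=1: 0.000530238.
Correction k=2: B_{4}/4! · (f^{(3)}(33) − f^{(3)}(9)) = −1/720 · (-2.81568e-09 − (-2.50890e-05)) = -3.48419e-08.
Running total after k=2: 0.000530203.
Correction k=3: B_{6}/6! · (f^{(5)}(33) − f^{(5)}(9)) = 1/30240 · (-1.44792e-10 − (-1.73455e-05)) = 5.73590e-10.
Running total after k=3: 0.000530204.
Correction k=4: B_{8}/8! · (f^{(7)}(33) − f^{(7)}(9)) = −1/1209600 · (-1.19663e-11 − (-1.92728e-05)) = -1.59332e-11.

S_4 ≈ 0.000530204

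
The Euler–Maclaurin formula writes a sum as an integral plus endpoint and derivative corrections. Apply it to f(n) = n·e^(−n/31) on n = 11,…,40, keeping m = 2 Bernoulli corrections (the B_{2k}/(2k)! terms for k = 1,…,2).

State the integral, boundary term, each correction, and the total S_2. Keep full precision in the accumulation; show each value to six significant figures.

S_2 ≈ 316.716

∫_11^40 x·e^(−x/31) dx evaluates to 307.399.
Boundary: ½(f(11) + f(40)) = ½(7.71415 + 11.0073) = 9.36072.
So far: 316.760.
k=1: B_{2}/(2)! × [f^{(1)}(40) − f^{(1)}(11)] = 1/12 × (-0.0798915 − 0.452443) = -0.0443612.
After k=1: 316.716.
k=2: B_{4}/(4)! × [f^{(3)}(40) − f^{(3)}(11)] = −1/720 × (0.000489566 − 0.00193030) = 2.00102e-06.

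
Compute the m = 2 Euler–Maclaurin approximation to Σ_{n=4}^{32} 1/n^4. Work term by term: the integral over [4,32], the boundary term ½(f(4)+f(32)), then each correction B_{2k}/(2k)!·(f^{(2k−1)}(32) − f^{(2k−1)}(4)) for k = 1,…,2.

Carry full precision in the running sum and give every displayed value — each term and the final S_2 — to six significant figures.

S_2 ≈ 0.00746710

The integral term ∫_4^32 1/x^4 dx = 0.00519816.
Endpoint term: (f(4) + f(32))/2 = (0.00390625 + 9.53674e-07)/2 = 0.00195360.
So far: 0.00715176.
k=1: B_{2}/(2)! × [f^{(1)}(32) − f^{(1)}(4)] = 1/12 × (-1.19209e-07 − (-0.00390625)) = 0.000325511.
Partial sum through k=1: 0.00747727.
k=2: B_{4}/(4)! × [f^{(3)}(32) − f^{(3)}(4)] = −1/720 × (-3.49246e-09 − (-0.00732422)) = -1.01725e-05.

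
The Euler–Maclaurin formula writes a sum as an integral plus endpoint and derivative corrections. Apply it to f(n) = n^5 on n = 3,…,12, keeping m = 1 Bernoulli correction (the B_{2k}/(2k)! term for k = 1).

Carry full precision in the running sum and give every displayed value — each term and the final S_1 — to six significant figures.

S_1 ≈ 630686

Integral: ∫_3^12 x^5 dx = 497542.
½[f(3) + f(12)] = ½[243.000 + 248832] = 124538.
Running total after boundary: 622080.
k=1: B_{2}/(2)! × [f^{(1)}(12) − f^{(1)}(3)] = 1/12 × (103680 − 405.000) = 8606.25.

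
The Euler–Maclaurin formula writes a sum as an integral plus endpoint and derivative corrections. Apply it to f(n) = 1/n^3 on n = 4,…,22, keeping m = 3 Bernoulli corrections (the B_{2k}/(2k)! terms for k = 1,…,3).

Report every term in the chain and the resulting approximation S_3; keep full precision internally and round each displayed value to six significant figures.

∫_4^22 1/x^3 dx evaluates to 0.0302169.
Endpoint term: (f(4) + f(22))/2 = (0.0156250 + 9.39144e-05)/2 = 0.00785946.
Integral + boundary = 0.0380764.
Order-1 term: 1/12 · (-1.28065e-05 − (-0.0117188)) = 0.000975495.
Running total after k=1: 0.0390519.
Order-2 term: −1/720 · (-5.29194e-07 − (-0.0146484)) = -2.03443e-05.
Running total after k=2: 0.0390316.
Order-3 term: 1/30240 · (-4.59218e-08 − (-0.0384521)) = 1.27156e-06.

S_3 ≈ 0.0390328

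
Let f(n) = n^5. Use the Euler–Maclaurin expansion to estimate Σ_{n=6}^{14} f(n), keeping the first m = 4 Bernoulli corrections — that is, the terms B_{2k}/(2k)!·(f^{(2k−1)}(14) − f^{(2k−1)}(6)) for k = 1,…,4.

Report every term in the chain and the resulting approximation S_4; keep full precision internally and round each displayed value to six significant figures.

The integral term ∫_6^14 x^5 dx = 1.24715e+06.
½[f(6) + f(14)] = ½[7776.00 + 537824] = 272800.
So far: 1.51995e+06.
Order-1 term: 1/12 · (192080 − 6480.00) = 15466.7.
Partial sum through k=1: 1.53541e+06.
Order-2 term: −1/720 · (11760.0 − 2160.00) = -13.3333.
Partial sum through k=2: 1.53540e+06.
Order-3 term: 1/30240 · (120.000 − 120.000) = 0.00000.
Partial sum through k=3: 1.53540e+06.
Order-4 term: −1/1209600 · (0.00000 − 0.00000) = 0.00000.

S_4 ≈ 1.53540e+06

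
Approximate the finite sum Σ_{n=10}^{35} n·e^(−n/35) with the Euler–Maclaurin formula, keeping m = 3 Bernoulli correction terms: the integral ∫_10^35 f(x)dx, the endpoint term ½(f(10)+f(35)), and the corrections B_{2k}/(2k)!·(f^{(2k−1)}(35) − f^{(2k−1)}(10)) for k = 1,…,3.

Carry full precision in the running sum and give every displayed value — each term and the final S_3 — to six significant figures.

∫_10^35 x·e^(−x/35) dx evaluates to 282.272.
Endpoint term: (f(10) + f(35))/2 = (7.51477 + 12.8758)/2 = 10.1953.
Running total after boundary: 292.467.
Correction k=1: B_{2}/2! · (f^{(1)}(35) − f^{(1)}(10)) = 1/12 · (0.00000 − 0.536769) = -0.0447308.
After k=1: 292.423.
Correction k=2: B_{4}/4! · (f^{(3)}(35) − f^{(3)}(10)) = −1/720 · (0.000600619 − 0.00166508) = 1.47842e-06.
After k=2: 292.423.
Correction k=3: B_{6}/6! · (f^{(5)}(35) − f^{(5)}(10)) = 1/30240 · (9.80603e-07 − 2.36080e-06) = -4.56415e-11.

S_3 ≈ 292.423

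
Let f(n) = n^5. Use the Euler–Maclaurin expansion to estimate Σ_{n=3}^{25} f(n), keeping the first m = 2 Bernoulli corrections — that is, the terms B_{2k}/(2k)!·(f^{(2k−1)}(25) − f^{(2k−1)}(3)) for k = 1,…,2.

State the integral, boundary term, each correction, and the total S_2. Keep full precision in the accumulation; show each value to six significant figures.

The integral term ∫_3^25 x^5 dx = 4.06900e+07.
Boundary: ½(f(3) + f(25)) = ½(243.000 + 9.76562e+06) = 4.88293e+06.
Integral + boundary = 4.55729e+07.
k=1: B_{2}/(2)! × [f^{(1)}(25) − f^{(1)}(3)] = 1/12 × (1.95312e+06 − 405.000) = 162727.
Partial sum through k=1: 4.57356e+07.
k=2: B_{4}/(4)! × [f^{(3)}(25) − f^{(3)}(3)] = −1/720 × (37500.0 − 540.000) = -51.3333.

S_2 ≈ 4.57356e+07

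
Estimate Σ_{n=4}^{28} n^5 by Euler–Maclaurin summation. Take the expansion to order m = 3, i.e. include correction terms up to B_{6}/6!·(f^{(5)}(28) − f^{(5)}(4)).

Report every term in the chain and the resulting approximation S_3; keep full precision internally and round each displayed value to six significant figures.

S_3 ≈ 8.91760e+07

The integral term ∫_4^28 x^5 dx = 8.03144e+07.
½[f(4) + f(28)] = ½[1024.00 + 1.72104e+07] = 8.60570e+06.
So far: 8.89201e+07.
Correction k=1: B_{2}/2! · (f^{(1)}(28) − f^{(1)}(4)) = 1/12 · (3.07328e+06 − 1280.00) = 256000.
Partial sum through k=1: 8.91761e+07.
Correction k=2: B_{4}/4! · (f^{(3)}(28) − f^{(3)}(4)) = −1/720 · (47040.0 − 960.000) = -64.0000.
Partial sum through k=2: 8.91760e+07.
Correction k=3: B_{6}/6! · (f^{(5)}(28) − f^{(5)}(4)) = 1/30240 · (120.000 − 120.000) = 0.00000.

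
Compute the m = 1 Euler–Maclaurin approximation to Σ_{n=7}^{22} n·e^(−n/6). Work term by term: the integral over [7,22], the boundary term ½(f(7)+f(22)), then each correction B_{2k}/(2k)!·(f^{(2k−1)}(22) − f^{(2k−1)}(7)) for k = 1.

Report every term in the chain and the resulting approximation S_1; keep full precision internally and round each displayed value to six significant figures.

S_1 ≈ 21.3648

The integral term ∫_7^22 x·e^(−x/6) dx = 19.9951.
Boundary: ½(f(7) + f(22)) = ½(2.17982 + 0.562354) = 1.37109.
Integral + boundary = 21.3662.
k=1: B_{2}/(2)! × [f^{(1)}(22) − f^{(1)}(7)] = 1/12 × (-0.0681641 − (-0.0519005)) = -0.00135530.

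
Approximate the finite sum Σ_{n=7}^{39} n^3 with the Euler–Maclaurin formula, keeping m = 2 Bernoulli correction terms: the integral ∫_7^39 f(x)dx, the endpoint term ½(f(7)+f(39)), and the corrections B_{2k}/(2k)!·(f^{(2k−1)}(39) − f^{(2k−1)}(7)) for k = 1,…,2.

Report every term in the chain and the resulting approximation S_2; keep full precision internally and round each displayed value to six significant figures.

Integral: ∫_7^39 x^3 dx = 577760.
Endpoint term: (f(7) + f(39))/2 = (343.000 + 59319.0)/2 = 29831.0.
Running total after boundary: 607591.
Correction k=1: B_{2}/2! · (f^{(1)}(39) − f^{(1)}(7)) = 1/12 · (4563.00 − 147.000) = 368.000.
After k=1: 607959.
Correction k=2: B_{4}/4! · (f^{(3)}(39) − f^{(3)}(7)) = −1/720 · (6.00000 − 6.00000) = 0.00000.

S_2 ≈ 607959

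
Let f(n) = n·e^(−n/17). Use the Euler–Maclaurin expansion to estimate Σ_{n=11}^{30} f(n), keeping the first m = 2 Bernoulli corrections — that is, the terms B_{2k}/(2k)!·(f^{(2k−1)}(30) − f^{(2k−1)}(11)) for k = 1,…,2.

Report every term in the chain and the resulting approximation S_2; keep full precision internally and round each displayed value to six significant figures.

Integral: ∫_11^30 x·e^(−x/17) dx = 112.407.
Boundary: ½(f(11) + f(30)) = ½(5.75942 + 5.13711) = 5.44827.
Running total after boundary: 117.856.
Order-1 term: 1/12 · (-0.130946 − 0.184794) = -0.0263117.
Partial sum through k=1: 117.829.
Order-2 term: −1/720 · (0.000731932 − 0.00426284) = 4.90404e-06.

S_2 ≈ 117.829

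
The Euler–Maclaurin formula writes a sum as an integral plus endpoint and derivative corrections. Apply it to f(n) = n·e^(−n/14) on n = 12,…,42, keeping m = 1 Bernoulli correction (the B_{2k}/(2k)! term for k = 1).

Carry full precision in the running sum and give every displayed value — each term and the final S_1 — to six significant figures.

∫_12^42 x·e^(−x/14) dx evaluates to 115.439.
½[f(12) + f(42)] = ½[5.09247 + 2.09106] = 3.59177.
Running total after boundary: 119.030.
k=1: B_{2}/(2)! × [f^{(1)}(42) − f^{(1)}(12)] = 1/12 × (-0.0995741 − 0.0606247) = -0.0133499.

S_1 ≈ 119.017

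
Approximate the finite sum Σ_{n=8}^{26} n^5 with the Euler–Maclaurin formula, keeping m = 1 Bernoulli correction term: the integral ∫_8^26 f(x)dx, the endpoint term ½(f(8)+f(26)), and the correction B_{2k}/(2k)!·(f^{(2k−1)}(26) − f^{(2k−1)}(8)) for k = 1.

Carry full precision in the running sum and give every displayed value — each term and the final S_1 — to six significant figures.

S_1 ≈ 5.75880e+07

Integral: ∫_8^26 x^5 dx = 5.14423e+07.
½[f(8) + f(26)] = ½[32768.0 + 1.18814e+07] = 5.95707e+06.
Running total after boundary: 5.73993e+07.
Order-1 term: 1/12 · (2.28488e+06 − 20480.0) = 188700.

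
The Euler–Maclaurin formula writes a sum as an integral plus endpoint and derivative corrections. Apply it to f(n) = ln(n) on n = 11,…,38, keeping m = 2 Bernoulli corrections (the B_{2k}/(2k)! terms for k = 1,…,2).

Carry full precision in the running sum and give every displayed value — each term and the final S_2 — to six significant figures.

S_2 ≈ 87.8638

Integral: ∫_11^38 ln(x) dx = 84.8514.
½[f(11) + f(38)] = ½[2.39790 + 3.63759] = 3.01774.
Integral + boundary = 87.8692.
Order-1 term: 1/12 · (0.0263158 − 0.0909091) = -0.00538278.
Running total after k=1: 87.8638.
Order-2 term: −1/720 · (3.64485e-05 − 0.00150263) = 2.03636e-06.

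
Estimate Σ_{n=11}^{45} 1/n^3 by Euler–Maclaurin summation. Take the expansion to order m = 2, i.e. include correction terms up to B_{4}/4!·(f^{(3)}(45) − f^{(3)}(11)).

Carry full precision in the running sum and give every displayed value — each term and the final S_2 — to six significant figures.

S_2 ≈ 0.00428343

The integral term ∫_11^45 1/x^3 dx = 0.00388532.
½[f(11) + f(45)] = ½[0.000751315 + 1.09739e-05] = 0.000381144.
So far: 0.00426646.
k=1: B_{2}/(2)! × [f^{(1)}(45) − f^{(1)}(11)] = 1/12 × (-7.31596e-07 − (-0.000204904)) = 1.70144e-05.
Running total after k=1: 0.00428348.
k=2: B_{4}/(4)! × [f^{(3)}(45) − f^{(3)}(11)] = −1/720 × (-7.22564e-09 − (-3.38684e-05)) = -4.70295e-08.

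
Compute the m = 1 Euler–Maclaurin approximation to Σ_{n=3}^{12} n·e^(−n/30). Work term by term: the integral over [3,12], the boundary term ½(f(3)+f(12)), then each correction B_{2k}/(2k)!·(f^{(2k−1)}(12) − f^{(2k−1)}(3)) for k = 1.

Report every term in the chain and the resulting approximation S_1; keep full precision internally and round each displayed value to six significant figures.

The integral term ∫_3^12 x·e^(−x/30) dx = 51.1858.
Endpoint term: (f(3) + f(12))/2 = (2.71451 + 8.04384)/2 = 5.37918.
Integral + boundary = 56.5650.
Correction k=1: B_{2}/2! · (f^{(1)}(12) − f^{(1)}(3)) = 1/12 · (0.402192 − 0.814354) = -0.0343468.

S_1 ≈ 56.5306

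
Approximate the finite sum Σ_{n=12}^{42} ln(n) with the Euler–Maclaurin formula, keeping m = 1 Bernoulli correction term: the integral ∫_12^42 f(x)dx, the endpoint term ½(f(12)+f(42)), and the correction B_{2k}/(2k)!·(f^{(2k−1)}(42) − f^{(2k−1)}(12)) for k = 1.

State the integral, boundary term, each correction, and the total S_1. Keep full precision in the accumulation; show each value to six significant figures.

S_1 ≈ 100.270

Integral: ∫_12^42 ln(x) dx = 97.1632.
Endpoint term: (f(12) + f(42))/2 = (2.48491 + 3.73767)/2 = 3.11129.
Running total after boundary: 100.275.
Order-1 term: 1/12 · (0.0238095 − 0.0833333) = -0.00496032.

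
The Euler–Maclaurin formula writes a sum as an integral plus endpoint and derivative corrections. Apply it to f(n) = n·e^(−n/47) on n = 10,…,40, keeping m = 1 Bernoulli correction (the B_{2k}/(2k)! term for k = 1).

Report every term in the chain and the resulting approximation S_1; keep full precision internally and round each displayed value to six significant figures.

The integral term ∫_10^40 x·e^(−x/47) dx = 419.716.
Boundary: ½(f(10) + f(40)) = ½(8.08345 + 17.0784) = 12.5809.
Integral + boundary = 432.297.
k=1: B_{2}/(2)! × [f^{(1)}(40) − f^{(1)}(10)] = 1/12 × (0.0635899 − 0.636357) = -0.0477306.

S_1 ≈ 432.249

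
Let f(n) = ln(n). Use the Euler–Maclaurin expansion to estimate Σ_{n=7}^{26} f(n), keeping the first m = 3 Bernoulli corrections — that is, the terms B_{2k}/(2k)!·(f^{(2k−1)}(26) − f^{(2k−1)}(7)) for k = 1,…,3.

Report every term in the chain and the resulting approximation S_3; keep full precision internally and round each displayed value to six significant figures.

S_3 ≈ 54.6825

Integral: ∫_7^26 ln(x) dx = 52.0891.
Endpoint term: (f(7) + f(26))/2 = (1.94591 + 3.25810)/2 = 2.60200.
Integral + boundary = 54.6911.
k=1: B_{2}/(2)! × [f^{(1)}(26) − f^{(1)}(7)] = 1/12 × (0.0384615 − 0.142857) = -0.00869963.
Partial sum through k=1: 54.6824.
k=2: B_{4}/(4)! × [f^{(3)}(26) − f^{(3)}(7)] = −1/720 × (0.000113792 − 0.00583090) = 7.94043e-06.
Partial sum through k=2: 54.6825.
k=3: B_{6}/(6)! × [f^{(5)}(26) − f^{(5)}(7)] = 1/30240 × (2.01997e-06 − 0.00142798) = -4.71546e-08.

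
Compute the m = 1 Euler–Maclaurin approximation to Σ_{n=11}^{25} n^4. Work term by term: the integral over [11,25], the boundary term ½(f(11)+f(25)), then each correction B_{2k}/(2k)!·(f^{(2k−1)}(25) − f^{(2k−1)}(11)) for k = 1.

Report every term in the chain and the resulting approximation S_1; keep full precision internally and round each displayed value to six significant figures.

S_1 ≈ 2.12831e+06

The integral term ∫_11^25 x^4 dx = 1.92091e+06.
Boundary: ½(f(11) + f(25)) = ½(14641.0 + 390625) = 202633.
Integral + boundary = 2.12355e+06.
Correction k=1: B_{2}/2! · (f^{(1)}(25) − f^{(1)}(11)) = 1/12 · (62500.0 − 5324.00) = 4764.67.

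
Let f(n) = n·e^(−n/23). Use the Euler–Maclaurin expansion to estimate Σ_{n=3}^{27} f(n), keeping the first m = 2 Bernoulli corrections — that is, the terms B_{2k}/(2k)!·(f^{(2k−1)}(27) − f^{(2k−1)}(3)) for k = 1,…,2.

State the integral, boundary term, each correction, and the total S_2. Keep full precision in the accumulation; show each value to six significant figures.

S_2 ≈ 174.767

∫_3^27 x·e^(−x/23) dx evaluates to 169.345.
Endpoint term: (f(3) + f(27))/2 = (2.63314 + 8.34718)/2 = 5.49016.
Running total after boundary: 174.835.
Order-1 term: 1/12 · (-0.0537661 − 0.763229) = -0.0680829.
Partial sum through k=1: 174.767.
Order-2 term: −1/720 · (0.00106719 − 0.00476117) = 5.13052e-06.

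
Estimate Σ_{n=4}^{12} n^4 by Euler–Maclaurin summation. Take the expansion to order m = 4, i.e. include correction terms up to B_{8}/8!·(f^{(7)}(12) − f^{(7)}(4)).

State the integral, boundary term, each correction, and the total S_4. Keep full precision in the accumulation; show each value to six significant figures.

S_4 ≈ 60612.0

The integral term ∫_4^12 x^4 dx = 49561.6.
Endpoint term: (f(4) + f(12))/2 = (256.000 + 20736.0)/2 = 10496.0.
Integral + boundary = 60057.6.
Order-1 term: 1/12 · (6912.00 − 256.000) = 554.667.
Running total after k=1: 60612.3.
Order-2 term: −1/720 · (288.000 − 96.0000) = -0.266667.
Running total after k=2: 60612.0.
Order-3 term: 1/30240 · (0.00000 − 0.00000) = 0.00000.
Running total after k=3: 60612.0.
Order-4 term: −1/1209600 · (0.00000 − 0.00000) = 0.00000.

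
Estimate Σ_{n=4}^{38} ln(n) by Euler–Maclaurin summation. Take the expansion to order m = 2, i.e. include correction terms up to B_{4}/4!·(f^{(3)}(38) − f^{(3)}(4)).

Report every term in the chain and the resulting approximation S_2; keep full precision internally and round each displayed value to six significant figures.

The integral term ∫_4^38 ln(x) dx = 98.6831.
½[f(4) + f(38)] = ½[1.38629 + 3.63759] = 2.51194.
Running total after boundary: 101.195.
Order-1 term: 1/12 · (0.0263158 − 0.250000) = -0.0186404.
Partial sum through k=1: 101.176.
Order-2 term: −1/720 · (3.64485e-05 − 0.0312500) = 4.33522e-05.

S_2 ≈ 101.176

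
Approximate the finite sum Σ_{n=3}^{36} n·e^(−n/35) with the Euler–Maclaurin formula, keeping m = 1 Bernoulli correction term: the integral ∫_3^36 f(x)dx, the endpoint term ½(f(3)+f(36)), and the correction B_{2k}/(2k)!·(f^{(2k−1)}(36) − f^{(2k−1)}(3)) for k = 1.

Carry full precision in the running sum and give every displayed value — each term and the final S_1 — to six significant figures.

S_1 ≈ 340.060

The integral term ∫_3^36 x·e^(−x/35) dx = 332.318.
½[f(3) + f(36)] = ½[2.75357 + 12.8706] = 7.81210.
Integral + boundary = 340.131.
k=1: B_{2}/(2)! × [f^{(1)}(36) − f^{(1)}(3)] = 1/12 × (-0.0102148 − 0.839183) = -0.0707832.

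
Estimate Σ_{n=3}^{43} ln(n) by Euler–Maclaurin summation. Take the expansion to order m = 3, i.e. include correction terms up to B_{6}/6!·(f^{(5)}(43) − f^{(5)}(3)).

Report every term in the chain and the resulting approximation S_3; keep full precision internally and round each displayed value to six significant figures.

The integral term ∫_3^43 ln(x) dx = 118.436.
Boundary: ½(f(3) + f(43)) = ½(1.09861 + 3.76120) = 2.42991.
Integral + boundary = 120.866.
Correction k=1: B_{2}/2! · (f^{(1)}(43) − f^{(1)}(3)) = 1/12 · (0.0232558 − 0.333333) = -0.0258398.
Running total after k=1: 120.840.
Correction k=2: B_{4}/4! · (f^{(3)}(43) − f^{(3)}(3)) = −1/720 · (2.51550e-05 − 0.0740741) = 0.000102846.
Running total after k=2: 120.840.
Correction k=3: B_{6}/6! · (f^{(5)}(43) − f^{(5)}(3)) = 1/30240 · (1.63256e-07 − 0.0987654) = -3.26605e-06.

S_3 ≈ 120.840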